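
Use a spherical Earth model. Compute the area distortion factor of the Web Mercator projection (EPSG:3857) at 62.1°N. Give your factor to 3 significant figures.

4.57

For Mercator, h = k = sec φ (a conformal cylindrical projection has a single point scale, 1/cos φ).
Areal scale = k² = sec²φ = 1/cos²(62.1°) = 1/0.4679² = 4.567.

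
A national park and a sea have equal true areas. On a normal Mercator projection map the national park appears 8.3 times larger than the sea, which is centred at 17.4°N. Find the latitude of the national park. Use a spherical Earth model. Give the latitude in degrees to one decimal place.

70.7°

On Mercator, (apparent₁)/(apparent₂) = sec²φ₁ / sec²φ₂ when true areas are equal.
cos²φ₂ / cos²φ₁ = 8.3  ⇒  cos φ₁ = cos 17.4° / √8.3 = 0.9542/2.881 = 0.3312.
φ₁ = arccos(0.3312) ≈ 70.7°.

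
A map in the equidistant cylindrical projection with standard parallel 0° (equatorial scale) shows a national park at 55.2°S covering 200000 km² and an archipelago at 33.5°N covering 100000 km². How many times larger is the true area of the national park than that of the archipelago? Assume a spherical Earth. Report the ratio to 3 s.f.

1.37

Plate carrée has h = 1 and k = sec φ, giving areal scale sec φ; true area = (apparent area) · cos φ.
True area of national park: 200000 × cos(55.2°) = 200000 × 0.5707 = 114100 km².
True area of archipelago: 100000 × cos(33.5°) = 100000 × 0.8339 = 83390 km².
Ratio = 114100 / 83390 ≈ 1.37.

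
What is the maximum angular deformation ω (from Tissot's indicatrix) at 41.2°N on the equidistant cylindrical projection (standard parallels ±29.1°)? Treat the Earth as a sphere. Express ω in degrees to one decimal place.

In the equirectangular projection with standard parallel φ₀ = 29.1° (x = Rλ cos φ₀, y = Rφ), meridians are true-scale (h = 1) and the parallel scale is k = cos φ₀ / cos φ.
At 41.2°: h = 1.000, k = 1.161; principal scales a = 1.161, b = 1.000.
sin(ω/2) = (a − b)/(a + b) = 0.1613/2.161 = 0.07463, so ω = 2 arcsin(0.07463) ≈ 8.6°.

8.6°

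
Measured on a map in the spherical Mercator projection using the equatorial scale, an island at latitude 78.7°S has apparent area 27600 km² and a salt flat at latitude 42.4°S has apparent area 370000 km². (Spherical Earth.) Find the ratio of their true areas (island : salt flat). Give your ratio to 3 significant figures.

Since Mercator area scale is 1/cos²φ, the true area equals the apparent area multiplied by cos²φ.
True area of island: 27600 × cos²(78.7°) = 27600 × 0.03839 = 1060 km².
True area of salt flat: 370000 × cos²(42.4°) = 370000 × 0.5453 = 201800 km².
Ratio = 1060 / 201800 ≈ 0.00525.

0.00525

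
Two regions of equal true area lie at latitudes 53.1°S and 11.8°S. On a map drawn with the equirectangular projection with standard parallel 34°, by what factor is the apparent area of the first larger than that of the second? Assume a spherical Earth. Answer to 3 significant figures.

1.63

With standard parallel φ₀ = 34°, the equirectangular projection gives x = Rλ cos φ₀, y = Rφ, so h = 1 and k = cos 34° / cos φ.
Areal scale at 53.1°: h·k = 1.000 × 1.381 = 1.381.
Areal scale at 11.8°: h·k = 1.000 × 0.8469 = 0.8469.
Ratio = 1.381/0.8469 ≈ 1.63.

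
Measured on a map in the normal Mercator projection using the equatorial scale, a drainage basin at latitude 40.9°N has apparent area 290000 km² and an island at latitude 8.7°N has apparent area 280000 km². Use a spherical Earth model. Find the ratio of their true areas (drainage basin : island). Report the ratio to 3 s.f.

Since Mercator area scale is 1/cos²φ, the true area equals the apparent area multiplied by cos²φ.
True area of drainage basin: 290000 × cos²(40.9°) = 290000 × 0.5713 = 165700 km².
True area of island: 280000 × cos²(8.7°) = 280000 × 0.9771 = 273600 km².
Ratio = 165700 / 273600 ≈ 0.606.

0.606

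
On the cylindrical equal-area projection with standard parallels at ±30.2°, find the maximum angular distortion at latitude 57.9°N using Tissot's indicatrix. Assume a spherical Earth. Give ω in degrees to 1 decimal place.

For cylindrical equal-area with standard parallel φ₀, h = cos φ / cos φ₀ and k = cos φ₀ / cos φ, so h·k = 1.
At 57.9°: h = 0.6148, k = 1.626; principal scales a = 1.626, b = 0.6148.
sin(ω/2) = (a − b)/(a + b) = 1.012/2.241 = 0.4513, so ω = 2 arcsin(0.4513) ≈ 53.7°.

53.7°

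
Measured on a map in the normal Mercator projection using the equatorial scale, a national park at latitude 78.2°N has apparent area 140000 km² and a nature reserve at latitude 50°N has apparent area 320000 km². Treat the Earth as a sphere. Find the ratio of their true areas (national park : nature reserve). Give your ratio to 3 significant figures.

On Mercator the areal scale is sec²φ, so true area = apparent × cos²φ.
True area of national park: 140000 × cos²(78.2°) = 140000 × 0.04182 = 5855 km².
True area of nature reserve: 320000 × cos²(50°) = 320000 × 0.4132 = 132200 km².
Ratio = 5855 / 132200 ≈ 0.0443.

0.0443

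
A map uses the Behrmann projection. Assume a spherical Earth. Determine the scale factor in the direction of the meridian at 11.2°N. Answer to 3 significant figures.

Behrmann is a cylindrical equal-area projection with standard parallels at ±30°. Cylindrical equal-area (φ₀ = 30°): h = cos φ / cos 30° along meridians, k = cos 30° / cos φ along parallels; h·k = 1.
h = cos 11.2° / cos 30° = 0.9810/0.8660 = 1.133.

1.13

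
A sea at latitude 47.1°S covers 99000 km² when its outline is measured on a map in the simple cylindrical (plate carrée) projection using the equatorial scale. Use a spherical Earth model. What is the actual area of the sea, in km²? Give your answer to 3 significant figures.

67400 km²

For the equirectangular projection with φ₀ = 0 (plate carrée), h = 1 along meridians and k = sec φ along parallels.
Areal scale = h·k = 1 × sec φ; at 47.1°, h = 1.000, k = 1.469, so h·k = 1.469.
True area = apparent / (areal scale) = 99000 / 1.469 ≈ 67400 km².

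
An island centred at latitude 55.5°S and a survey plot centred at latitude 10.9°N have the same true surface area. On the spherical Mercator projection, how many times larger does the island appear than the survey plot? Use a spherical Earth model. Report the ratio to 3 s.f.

3.01

Mercator areal scale is sec²φ.
At 55.5°: sec²(55.5°) = 1/0.5664² = 3.117.
At 10.9°: sec²(10.9°) = 1/0.9820² = 1.037.
Ratio = 3.117/1.037 = cos²(10.9°)/cos²(55.5°) ≈ 3.01.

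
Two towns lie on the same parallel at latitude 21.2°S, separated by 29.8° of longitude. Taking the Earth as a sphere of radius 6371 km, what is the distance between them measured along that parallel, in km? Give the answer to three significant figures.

Arc length along a parallel = R cos φ · Δλ (with Δλ in radians).
= 6371 × cos 21.2° × (29.8° × π/180) = 6371 × 0.9323 × 0.5201 ≈ 3090 km.

3090 km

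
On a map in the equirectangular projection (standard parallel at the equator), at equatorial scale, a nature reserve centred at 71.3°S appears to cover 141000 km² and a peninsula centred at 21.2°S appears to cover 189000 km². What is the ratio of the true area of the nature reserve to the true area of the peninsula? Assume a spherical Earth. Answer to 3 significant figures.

0.257

Plate carrée has h = 1 and k = sec φ, giving areal scale sec φ; true area = (apparent area) · cos φ.
True area of nature reserve: 141000 × cos(71.3°) = 141000 × 0.3206 = 45210 km².
True area of peninsula: 189000 × cos(21.2°) = 189000 × 0.9323 = 176200 km².
Ratio = 45210 / 176200 ≈ 0.257.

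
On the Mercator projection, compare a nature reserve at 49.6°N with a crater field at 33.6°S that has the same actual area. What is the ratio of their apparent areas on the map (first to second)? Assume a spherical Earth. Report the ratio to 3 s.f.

Mercator is conformal with k = sec φ, so areal scale = k² = sec²φ.
At 49.6°: sec²(49.6°) = 1/0.6481² = 2.381.
At 33.6°: sec²(33.6°) = 1/0.8329² = 1.441.
Ratio = 2.381/1.441 = cos²(33.6°)/cos²(49.6°) ≈ 1.65.

1.65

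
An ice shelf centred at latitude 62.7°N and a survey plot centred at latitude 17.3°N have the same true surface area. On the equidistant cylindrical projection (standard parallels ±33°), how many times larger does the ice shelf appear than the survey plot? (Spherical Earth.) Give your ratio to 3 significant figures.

2.08

In the equirectangular projection with standard parallel φ₀ = 33° (x = Rλ cos φ₀, y = Rφ), meridians are true-scale (h = 1) and the parallel scale is k = cos φ₀ / cos φ.
Areal scale at 62.7°: h·k = 1.000 × 1.829 = 1.829.
Areal scale at 17.3°: h·k = 1.000 × 0.8784 = 0.8784.
Ratio = 1.829/0.8784 ≈ 2.08.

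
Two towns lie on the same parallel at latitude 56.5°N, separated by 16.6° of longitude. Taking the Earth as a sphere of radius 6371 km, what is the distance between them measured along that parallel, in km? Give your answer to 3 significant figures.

Arc length along a parallel = R cos φ · Δλ (with Δλ in radians).
= 6371 × cos 56.5° × (16.6° × π/180) = 6371 × 0.5519 × 0.2897 ≈ 1020 km.

1020 km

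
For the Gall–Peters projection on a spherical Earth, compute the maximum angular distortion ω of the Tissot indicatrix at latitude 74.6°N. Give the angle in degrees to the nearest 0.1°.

Gall–Peters is a cylindrical equal-area projection with standard parallels at ±45°. For cylindrical equal-area with standard parallel φ₀, h = cos φ / cos φ₀ and k = cos φ₀ / cos φ, so h·k = 1.
At 74.6°: h = 0.3756, k = 2.663; principal scales a = 2.663, b = 0.3756.
sin(ω/2) = (a − b)/(a + b) = 2.287/3.038 = 0.7528, so ω = 2 arcsin(0.7528) ≈ 97.7°.

97.7°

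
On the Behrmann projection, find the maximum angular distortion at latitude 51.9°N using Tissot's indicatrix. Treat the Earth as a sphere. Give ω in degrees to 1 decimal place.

Behrmann is a cylindrical equal-area projection with standard parallels at ±30°. A cylindrical equal-area projection with standard parallel φ₀ has meridian scale h = cos φ / cos φ₀ and parallel scale k = cos φ₀ / cos φ (so areas are preserved, h·k = 1).
At 51.9°: h = 0.7125, k = 1.404; principal scales a = 1.404, b = 0.7125.
sin(ω/2) = (a − b)/(a + b) = 0.6910/2.116 = 0.3266, so ω = 2 arcsin(0.3266) ≈ 38.1°.

38.1°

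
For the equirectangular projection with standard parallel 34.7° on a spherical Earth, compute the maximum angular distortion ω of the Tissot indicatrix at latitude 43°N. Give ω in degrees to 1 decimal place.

In the equirectangular projection with standard parallel φ₀ = 34.7° (x = Rλ cos φ₀, y = Rφ), meridians are true-scale (h = 1) and the parallel scale is k = cos φ₀ / cos φ.
At 43°: h = 1.000, k = 1.124; principal scales a = 1.124, b = 1.000.
sin(ω/2) = (a − b)/(a + b) = 0.1241/2.124 = 0.05844, so ω = 2 arcsin(0.05844) ≈ 6.7°.

6.7°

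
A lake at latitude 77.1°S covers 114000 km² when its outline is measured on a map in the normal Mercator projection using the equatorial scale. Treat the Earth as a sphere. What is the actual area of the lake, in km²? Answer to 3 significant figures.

The Mercator projection is conformal; its linear scale factor is the same in every direction and equals sec φ = 1/cos φ.
Areal scale = k² = sec²φ = 1/cos²(77.1°) = 1/0.2233² = 20.06.
True area = apparent / (areal scale) = 114000 / 20.06 ≈ 5680 km².

5680 km²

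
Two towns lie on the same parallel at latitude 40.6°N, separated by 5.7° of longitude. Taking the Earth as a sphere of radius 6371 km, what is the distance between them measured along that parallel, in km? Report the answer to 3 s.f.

Arc length along a parallel = R cos φ · Δλ (with Δλ in radians).
= 6371 × cos 40.6° × (5.7° × π/180) = 6371 × 0.7593 × 0.09948 ≈ 481 km.

481 km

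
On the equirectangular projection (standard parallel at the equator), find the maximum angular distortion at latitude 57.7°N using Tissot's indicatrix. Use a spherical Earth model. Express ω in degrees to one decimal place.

In the plate carrée (x = Rλ, y = Rφ), meridians are true-scale (h = 1) and parallels are stretched by k = sec φ.
At 57.7°: h = 1.000, k = 1.871; principal scales a = 1.871, b = 1.000.
sin(ω/2) = (a − b)/(a + b) = 0.8714/2.871 = 0.3035, so ω = 2 arcsin(0.3035) ≈ 35.3°.

35.3°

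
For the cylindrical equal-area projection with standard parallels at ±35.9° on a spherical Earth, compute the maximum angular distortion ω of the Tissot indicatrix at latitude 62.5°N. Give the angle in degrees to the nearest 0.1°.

61.3°

A cylindrical equal-area projection with standard parallel φ₀ has meridian scale h = cos φ / cos φ₀ and parallel scale k = cos φ₀ / cos φ (so areas are preserved, h·k = 1).
At 62.5°: h = 0.5700, k = 1.754; principal scales a = 1.754, b = 0.5700.
sin(ω/2) = (a − b)/(a + b) = 1.184/2.324 = 0.5095, so ω = 2 arcsin(0.5095) ≈ 61.3°.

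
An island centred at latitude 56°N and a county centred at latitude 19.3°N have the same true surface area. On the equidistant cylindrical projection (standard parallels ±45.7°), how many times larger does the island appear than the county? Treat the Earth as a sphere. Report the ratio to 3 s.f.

1.69

With standard parallel φ₀ = 45.7°, the equirectangular projection gives x = Rλ cos φ₀, y = Rφ, so h = 1 and k = cos 45.7° / cos φ.
Areal scale at 56°: h·k = 1.000 × 1.249 = 1.249.
Areal scale at 19.3°: h·k = 1.000 × 0.7400 = 0.7400.
Ratio = 1.249/0.7400 ≈ 1.69.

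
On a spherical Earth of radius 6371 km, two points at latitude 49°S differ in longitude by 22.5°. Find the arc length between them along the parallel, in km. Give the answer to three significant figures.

1640 km

Arc length along a parallel = R cos φ · Δλ (with Δλ in radians).
= 6371 × cos 49° × (22.5° × π/180) = 6371 × 0.6561 × 0.3927 ≈ 1640 km.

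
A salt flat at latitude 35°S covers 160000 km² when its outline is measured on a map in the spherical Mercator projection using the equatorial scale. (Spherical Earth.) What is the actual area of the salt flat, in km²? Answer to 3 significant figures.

For Mercator, h = k = sec φ (a conformal cylindrical projection has a single point scale, 1/cos φ).
Areal scale = k² = sec²φ = 1/cos²(35°) = 1/0.8192² = 1.490.
True area = apparent / (areal scale) = 160000 / 1.490 ≈ 107000 km².

107000 km²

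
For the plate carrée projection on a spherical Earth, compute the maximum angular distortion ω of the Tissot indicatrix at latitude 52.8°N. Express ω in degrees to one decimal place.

28.5°

In the plate carrée (x = Rλ, y = Rφ), meridians are true-scale (h = 1) and parallels are stretched by k = sec φ.
At 52.8°: h = 1.000, k = 1.654; principal scales a = 1.654, b = 1.000.
sin(ω/2) = (a − b)/(a + b) = 0.6540/2.654 = 0.2464, so ω = 2 arcsin(0.2464) ≈ 28.5°.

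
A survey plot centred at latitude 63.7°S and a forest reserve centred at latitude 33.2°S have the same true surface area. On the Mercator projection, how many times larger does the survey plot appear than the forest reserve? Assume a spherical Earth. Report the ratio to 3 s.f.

On Mercator, area is exaggerated by sec²φ = 1/cos²φ.
At 63.7°: sec²(63.7°) = 1/0.4431² = 5.094.
At 33.2°: sec²(33.2°) = 1/0.8368² = 1.428.
Ratio = 5.094/1.428 = cos²(33.2°)/cos²(63.7°) ≈ 3.57.

3.57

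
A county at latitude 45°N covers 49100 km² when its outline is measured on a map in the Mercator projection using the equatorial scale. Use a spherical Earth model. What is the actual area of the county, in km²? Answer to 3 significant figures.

24600 km²

For Mercator, h = k = sec φ (a conformal cylindrical projection has a single point scale, 1/cos φ).
Areal scale = k² = sec²φ = 1/cos²(45°) = 1/0.7071² = 2.000.
True area = apparent / (areal scale) = 49100 / 2.000 ≈ 24600 km².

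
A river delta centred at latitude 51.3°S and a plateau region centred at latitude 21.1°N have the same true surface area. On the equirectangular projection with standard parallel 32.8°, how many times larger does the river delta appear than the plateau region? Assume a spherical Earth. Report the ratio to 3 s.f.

1.49

With standard parallel φ₀ = 32.8°, the equirectangular projection gives x = Rλ cos φ₀, y = Rφ, so h = 1 and k = cos 32.8° / cos φ.
Areal scale at 51.3°: h·k = 1.000 × 1.344 = 1.344.
Areal scale at 21.1°: h·k = 1.000 × 0.9010 = 0.9010.
Ratio = 1.344/0.9010 ≈ 1.49.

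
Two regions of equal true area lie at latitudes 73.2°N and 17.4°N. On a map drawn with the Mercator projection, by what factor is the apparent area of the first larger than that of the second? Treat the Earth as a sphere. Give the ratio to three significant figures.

10.9

On Mercator, area is exaggerated by sec²φ = 1/cos²φ.
At 73.2°: sec²(73.2°) = 1/0.2890² = 11.97.
At 17.4°: sec²(17.4°) = 1/0.9542² = 1.098.
Ratio = 11.97/1.098 = cos²(17.4°)/cos²(73.2°) ≈ 10.9.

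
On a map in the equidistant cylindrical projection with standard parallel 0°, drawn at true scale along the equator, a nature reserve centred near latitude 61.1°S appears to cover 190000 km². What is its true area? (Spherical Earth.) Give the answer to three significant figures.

In the plate carrée (x = Rλ, y = Rφ), meridians are true-scale (h = 1) and parallels are stretched by k = sec φ.
Areal scale = h·k = 1 × sec φ; at 61.1°, h = 1.000, k = 2.069, so h·k = 2.069.
True area = apparent / (areal scale) = 190000 / 2.069 ≈ 91800 km².

91800 km²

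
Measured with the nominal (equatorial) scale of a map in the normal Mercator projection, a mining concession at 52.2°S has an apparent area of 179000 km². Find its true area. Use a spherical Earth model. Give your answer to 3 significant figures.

The Mercator projection is conformal; its linear scale factor is the same in every direction and equals sec φ = 1/cos φ.
Areal scale = k² = sec²φ = 1/cos²(52.2°) = 1/0.6129² = 2.662.
True area = apparent / (areal scale) = 179000 / 2.662 ≈ 67200 km².

67200 km²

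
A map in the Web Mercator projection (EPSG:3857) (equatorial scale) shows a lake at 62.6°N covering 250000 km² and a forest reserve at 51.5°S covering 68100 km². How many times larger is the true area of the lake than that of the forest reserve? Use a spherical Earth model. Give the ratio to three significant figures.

Mercator's areal exaggeration is sec²φ; hence true area = (apparent area) · cos²φ.
True area of lake: 250000 × cos²(62.6°) = 250000 × 0.2118 = 52950 km².
True area of forest reserve: 68100 × cos²(51.5°) = 68100 × 0.3875 = 26390 km².
Ratio = 52950 / 26390 ≈ 2.01.

2.01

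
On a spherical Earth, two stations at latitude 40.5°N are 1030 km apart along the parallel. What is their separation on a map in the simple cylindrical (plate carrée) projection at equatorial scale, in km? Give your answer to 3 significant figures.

Plate carrée maps x = Rλ, y = Rφ. The meridian scale is h = 1 and the parallel scale is k = 1/cos φ = sec φ.
Along the parallel, k = sec 40.5° = 1/0.7604 = 1.315.
Map distance = 1030 × 1.315 ≈ 1350 km.

1350 km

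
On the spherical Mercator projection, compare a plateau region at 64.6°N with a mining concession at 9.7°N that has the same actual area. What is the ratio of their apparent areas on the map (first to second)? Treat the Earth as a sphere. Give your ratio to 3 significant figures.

5.28

Mercator is conformal with k = sec φ, so areal scale = k² = sec²φ.
At 64.6°: sec²(64.6°) = 1/0.4289² = 5.435.
At 9.7°: sec²(9.7°) = 1/0.9857² = 1.029.
Ratio = 5.435/1.029 = cos²(9.7°)/cos²(64.6°) ≈ 5.28.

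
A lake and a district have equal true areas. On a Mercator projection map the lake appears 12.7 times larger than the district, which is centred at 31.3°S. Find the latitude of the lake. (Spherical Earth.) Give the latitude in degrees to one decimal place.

76.1°

For equal true areas on Mercator, apparent areas scale as sec²φ, so the ratio is cos²φ₂ / cos²φ₁.
cos²φ₂ / cos²φ₁ = 12.7  ⇒  cos φ₁ = cos 31.3° / √12.7 = 0.8545/3.564 = 0.2398.
φ₁ = arccos(0.2398) ≈ 76.1°.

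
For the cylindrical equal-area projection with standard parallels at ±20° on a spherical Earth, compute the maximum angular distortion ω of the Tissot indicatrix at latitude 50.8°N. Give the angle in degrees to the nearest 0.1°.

44.3°

For cylindrical equal-area with standard parallel φ₀, h = cos φ / cos φ₀ and k = cos φ₀ / cos φ, so h·k = 1.
At 50.8°: h = 0.6726, k = 1.487; principal scales a = 1.487, b = 0.6726.
sin(ω/2) = (a − b)/(a + b) = 0.8142/2.159 = 0.3771, so ω = 2 arcsin(0.3771) ≈ 44.3°.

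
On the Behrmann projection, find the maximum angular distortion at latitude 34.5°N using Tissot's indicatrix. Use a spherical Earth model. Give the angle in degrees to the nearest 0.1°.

5.7°

The Behrmann projection is cylindrical equal-area with φ₀ = 30°. For cylindrical equal-area with standard parallel φ₀, h = cos φ / cos φ₀ and k = cos φ₀ / cos φ, so h·k = 1.
At 34.5°: h = 0.9516, k = 1.051; principal scales a = 1.051, b = 0.9516.
sin(ω/2) = (a − b)/(a + b) = 0.09922/2.002 = 0.04955, so ω = 2 arcsin(0.04955) ≈ 5.7°.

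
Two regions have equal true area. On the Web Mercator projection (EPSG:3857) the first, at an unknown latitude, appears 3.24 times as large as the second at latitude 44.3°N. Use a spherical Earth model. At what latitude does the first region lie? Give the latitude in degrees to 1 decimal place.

For equal true areas on Mercator, apparent areas scale as sec²φ, so the ratio is cos²φ₂ / cos²φ₁.
cos²φ₂ / cos²φ₁ = 3.24  ⇒  cos φ₁ = cos 44.3° / √3.24 = 0.7157/1.800 = 0.3976.
φ₁ = arccos(0.3976) ≈ 66.6°.

66.6°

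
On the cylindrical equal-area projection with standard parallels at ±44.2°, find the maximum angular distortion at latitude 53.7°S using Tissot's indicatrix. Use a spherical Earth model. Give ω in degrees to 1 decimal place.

21.8°

A cylindrical equal-area projection with standard parallel φ₀ has meridian scale h = cos φ / cos φ₀ and parallel scale k = cos φ₀ / cos φ (so areas are preserved, h·k = 1).
At 53.7°: h = 0.8258, k = 1.211; principal scales a = 1.211, b = 0.8258.
sin(ω/2) = (a − b)/(a + b) = 0.3852/2.037 = 0.1891, so ω = 2 arcsin(0.1891) ≈ 21.8°.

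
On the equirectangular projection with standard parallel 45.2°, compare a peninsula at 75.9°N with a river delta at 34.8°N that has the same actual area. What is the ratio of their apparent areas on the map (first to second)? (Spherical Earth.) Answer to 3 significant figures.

3.37

In the equirectangular projection with standard parallel φ₀ = 45.2° (x = Rλ cos φ₀, y = Rφ), meridians are true-scale (h = 1) and the parallel scale is k = cos φ₀ / cos φ.
Areal scale at 75.9°: h·k = 1.000 × 2.892 = 2.892.
Areal scale at 34.8°: h·k = 1.000 × 0.8581 = 0.8581.
Ratio = 2.892/0.8581 ≈ 3.37.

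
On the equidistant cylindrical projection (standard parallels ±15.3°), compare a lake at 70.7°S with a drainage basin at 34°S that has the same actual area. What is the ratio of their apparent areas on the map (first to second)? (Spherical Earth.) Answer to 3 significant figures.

With standard parallel φ₀ = 15.3°, the equirectangular projection gives x = Rλ cos φ₀, y = Rφ, so h = 1 and k = cos 15.3° / cos φ.
Areal scale at 70.7°: h·k = 1.000 × 2.918 = 2.918.
Areal scale at 34°: h·k = 1.000 × 1.163 = 1.163.
Ratio = 2.918/1.163 ≈ 2.51.

2.51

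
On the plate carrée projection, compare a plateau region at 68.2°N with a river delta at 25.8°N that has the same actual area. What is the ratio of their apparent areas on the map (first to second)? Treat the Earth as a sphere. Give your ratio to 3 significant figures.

2.42

For the equirectangular projection with φ₀ = 0 (plate carrée), h = 1 along meridians and k = sec φ along parallels.
Areal scale at 68.2°: h·k = 1.000 × 2.693 = 2.693.
Areal scale at 25.8°: h·k = 1.000 × 1.111 = 1.111.
Ratio = 2.693/1.111 ≈ 2.42.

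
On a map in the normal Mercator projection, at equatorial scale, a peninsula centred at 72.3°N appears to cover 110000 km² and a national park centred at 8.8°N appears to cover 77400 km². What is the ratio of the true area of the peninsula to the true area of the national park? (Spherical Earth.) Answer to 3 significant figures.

0.135

Mercator's areal exaggeration is sec²φ; hence true area = (apparent area) · cos²φ.
True area of peninsula: 110000 × cos²(72.3°) = 110000 × 0.09244 = 10170 km².
True area of national park: 77400 × cos²(8.8°) = 77400 × 0.9766 = 75590 km².
Ratio = 10170 / 75590 ≈ 0.135.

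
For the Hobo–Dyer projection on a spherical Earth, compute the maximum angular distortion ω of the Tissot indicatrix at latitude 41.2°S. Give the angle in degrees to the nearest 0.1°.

Hobo–Dyer is a cylindrical equal-area projection with standard parallels at ±37.5°. For cylindrical equal-area with standard parallel φ₀, h = cos φ / cos φ₀ and k = cos φ₀ / cos φ, so h·k = 1.
At 41.2°: h = 0.9484, k = 1.054; principal scales a = 1.054, b = 0.9484.
sin(ω/2) = (a − b)/(a + b) = 0.1060/2.003 = 0.05293, so ω = 2 arcsin(0.05293) ≈ 6.1°.

6.1°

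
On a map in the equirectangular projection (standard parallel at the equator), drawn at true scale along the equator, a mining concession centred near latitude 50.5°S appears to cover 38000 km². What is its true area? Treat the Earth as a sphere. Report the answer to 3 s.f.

24200 km²

In the plate carrée (x = Rλ, y = Rφ), meridians are true-scale (h = 1) and parallels are stretched by k = sec φ.
Areal scale = h·k = 1 × sec φ; at 50.5°, h = 1.000, k = 1.572, so h·k = 1.572.
True area = apparent / (areal scale) = 38000 / 1.572 ≈ 24200 km².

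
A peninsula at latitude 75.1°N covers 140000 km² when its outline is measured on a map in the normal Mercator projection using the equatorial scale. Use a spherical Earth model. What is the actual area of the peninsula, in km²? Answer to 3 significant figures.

9260 km²

The Mercator projection is conformal; its linear scale factor is the same in every direction and equals sec φ = 1/cos φ.
Areal scale = k² = sec²φ = 1/cos²(75.1°) = 1/0.2571² = 15.12.
True area = apparent / (areal scale) = 140000 / 15.12 ≈ 9260 km².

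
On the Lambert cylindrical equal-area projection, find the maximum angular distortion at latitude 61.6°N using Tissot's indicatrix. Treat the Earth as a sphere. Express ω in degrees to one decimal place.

The Lambert cylindrical equal-area projection is the cylindrical equal-area projection with its standard parallel at the equator (φ₀ = 0). A cylindrical equal-area projection with standard parallel φ₀ has meridian scale h = cos φ / cos φ₀ and parallel scale k = cos φ₀ / cos φ (so areas are preserved, h·k = 1).
At 61.6°: h = 0.4756, k = 2.103; principal scales a = 2.103, b = 0.4756.
sin(ω/2) = (a − b)/(a + b) = 1.627/2.578 = 0.6310, so ω = 2 arcsin(0.6310) ≈ 78.3°.

78.3°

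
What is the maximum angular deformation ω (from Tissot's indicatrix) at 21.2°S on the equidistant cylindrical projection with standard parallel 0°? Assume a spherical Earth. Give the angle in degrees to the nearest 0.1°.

In the plate carrée (x = Rλ, y = Rφ), meridians are true-scale (h = 1) and parallels are stretched by k = sec φ.
At 21.2°: h = 1.000, k = 1.073; principal scales a = 1.073, b = 1.000.
sin(ω/2) = (a − b)/(a + b) = 0.07259/2.073 = 0.03502, so ω = 2 arcsin(0.03502) ≈ 4.0°.

4.0°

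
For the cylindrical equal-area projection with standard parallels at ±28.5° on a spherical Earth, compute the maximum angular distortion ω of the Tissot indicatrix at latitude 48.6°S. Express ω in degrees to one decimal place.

32.2°

Cylindrical equal-area (φ₀ = 28.5°): h = cos φ / cos 28.5° along meridians, k = cos 28.5° / cos φ along parallels; h·k = 1.
At 48.6°: h = 0.7525, k = 1.329; principal scales a = 1.329, b = 0.7525.
sin(ω/2) = (a − b)/(a + b) = 0.5764/2.081 = 0.2769, so ω = 2 arcsin(0.2769) ≈ 32.2°.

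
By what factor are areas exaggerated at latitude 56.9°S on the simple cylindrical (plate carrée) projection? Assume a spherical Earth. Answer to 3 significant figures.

1.83

For the equirectangular projection with φ₀ = 0 (plate carrée), h = 1 along meridians and k = sec φ along parallels.
Areal scale = h·k = 1 × sec φ; at 56.9°, h = 1.000, k = 1.831, so h·k = 1.831.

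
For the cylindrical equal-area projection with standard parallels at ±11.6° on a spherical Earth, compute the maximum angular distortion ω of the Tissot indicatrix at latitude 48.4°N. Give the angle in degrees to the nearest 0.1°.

A cylindrical equal-area projection with standard parallel φ₀ has meridian scale h = cos φ / cos φ₀ and parallel scale k = cos φ₀ / cos φ (so areas are preserved, h·k = 1).
At 48.4°: h = 0.6778, k = 1.475; principal scales a = 1.475, b = 0.6778.
sin(ω/2) = (a − b)/(a + b) = 0.7977/2.153 = 0.3705, so ω = 2 arcsin(0.3705) ≈ 43.5°.

43.5°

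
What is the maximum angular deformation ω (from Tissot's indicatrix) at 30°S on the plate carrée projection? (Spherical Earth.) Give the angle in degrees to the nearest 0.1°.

For the equirectangular projection with φ₀ = 0 (plate carrée), h = 1 along meridians and k = sec φ along parallels.
At 30°: h = 1.000, k = 1.155; principal scales a = 1.155, b = 1.000.
sin(ω/2) = (a − b)/(a + b) = 0.1547/2.155 = 0.07180, so ω = 2 arcsin(0.07180) ≈ 8.2°.

8.2°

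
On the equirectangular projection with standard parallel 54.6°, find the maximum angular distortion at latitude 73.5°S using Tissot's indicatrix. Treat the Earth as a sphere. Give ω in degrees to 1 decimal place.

40.0°

With standard parallel φ₀ = 54.6°, the equirectangular projection gives x = Rλ cos φ₀, y = Rφ, so h = 1 and k = cos 54.6° / cos φ.
At 73.5°: h = 1.000, k = 2.040; principal scales a = 2.040, b = 1.000.
sin(ω/2) = (a − b)/(a + b) = 1.040/3.040 = 0.3420, so ω = 2 arcsin(0.3420) ≈ 40.0°.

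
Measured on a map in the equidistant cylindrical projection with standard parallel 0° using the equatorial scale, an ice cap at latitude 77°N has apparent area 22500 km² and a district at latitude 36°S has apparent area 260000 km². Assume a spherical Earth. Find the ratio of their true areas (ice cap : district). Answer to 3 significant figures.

On the plate carrée, areal scale = h·k = 1 × sec φ, so true area = apparent × cos φ.
True area of ice cap: 22500 × cos(77°) = 22500 × 0.2250 = 5061 km².
True area of district: 260000 × cos(36°) = 260000 × 0.8090 = 210300 km².
Ratio = 5061 / 210300 ≈ 0.0241.

0.0241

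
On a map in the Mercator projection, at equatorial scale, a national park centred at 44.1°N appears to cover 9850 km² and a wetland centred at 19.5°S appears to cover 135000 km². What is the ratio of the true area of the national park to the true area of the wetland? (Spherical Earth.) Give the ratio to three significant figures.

0.0423

On Mercator the areal scale is sec²φ, so true area = apparent × cos²φ.
True area of national park: 9850 × cos²(44.1°) = 9850 × 0.5157 = 5080 km².
True area of wetland: 135000 × cos²(19.5°) = 135000 × 0.8886 = 120000 km².
Ratio = 5080 / 120000 ≈ 0.0423.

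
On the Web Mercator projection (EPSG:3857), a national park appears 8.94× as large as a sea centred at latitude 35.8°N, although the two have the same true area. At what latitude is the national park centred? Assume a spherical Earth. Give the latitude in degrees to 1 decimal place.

On Mercator, (apparent₁)/(apparent₂) = sec²φ₁ / sec²φ₂ when true areas are equal.
cos²φ₂ / cos²φ₁ = 8.94  ⇒  cos φ₁ = cos 35.8° / √8.94 = 0.8111/2.990 = 0.2713.
φ₁ = arccos(0.2713) ≈ 74.3°.

74.3°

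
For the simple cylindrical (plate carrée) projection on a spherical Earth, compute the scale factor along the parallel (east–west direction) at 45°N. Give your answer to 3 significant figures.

Plate carrée maps x = Rλ, y = Rφ. The meridian scale is h = 1 and the parallel scale is k = 1/cos φ = sec φ.
k = 1/cos 45° = 1/0.7071 = 1.414.

1.41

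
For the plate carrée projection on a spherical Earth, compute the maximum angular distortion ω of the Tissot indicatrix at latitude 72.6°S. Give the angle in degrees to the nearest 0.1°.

For the equirectangular projection with φ₀ = 0 (plate carrée), h = 1 along meridians and k = sec φ along parallels.
At 72.6°: h = 1.000, k = 3.344; principal scales a = 3.344, b = 1.000.
sin(ω/2) = (a − b)/(a + b) = 2.344/4.344 = 0.5396, so ω = 2 arcsin(0.5396) ≈ 65.3°.

65.3°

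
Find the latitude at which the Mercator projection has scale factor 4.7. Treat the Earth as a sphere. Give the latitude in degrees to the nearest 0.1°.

77.7°

Mercator scale is k = sec φ = 1/cos φ.
1/cos φ = 4.7  ⇒  cos φ = 0.2128  ⇒  φ = arccos(0.2128) ≈ 77.7°.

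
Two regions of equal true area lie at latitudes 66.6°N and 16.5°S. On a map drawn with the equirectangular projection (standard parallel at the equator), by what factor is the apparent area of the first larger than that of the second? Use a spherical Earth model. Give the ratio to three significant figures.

Plate carrée maps x = Rλ, y = Rφ. The meridian scale is h = 1 and the parallel scale is k = 1/cos φ = sec φ.
Areal scale at 66.6°: h·k = 1.000 × 2.518 = 2.518.
Areal scale at 16.5°: h·k = 1.000 × 1.043 = 1.043.
Ratio = 2.518/1.043 ≈ 2.41.

2.41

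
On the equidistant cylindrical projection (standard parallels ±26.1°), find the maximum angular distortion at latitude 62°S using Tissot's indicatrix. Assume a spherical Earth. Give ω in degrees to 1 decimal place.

36.5°

In the equirectangular projection with standard parallel φ₀ = 26.1° (x = Rλ cos φ₀, y = Rφ), meridians are true-scale (h = 1) and the parallel scale is k = cos φ₀ / cos φ.
At 62°: h = 1.000, k = 1.913; principal scales a = 1.913, b = 1.000.
sin(ω/2) = (a − b)/(a + b) = 0.9128/2.913 = 0.3134, so ω = 2 arcsin(0.3134) ≈ 36.5°.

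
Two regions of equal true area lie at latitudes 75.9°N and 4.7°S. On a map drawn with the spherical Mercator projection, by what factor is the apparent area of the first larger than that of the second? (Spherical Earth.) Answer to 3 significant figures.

16.7

Mercator is conformal with k = sec φ, so areal scale = k² = sec²φ.
At 75.9°: sec²(75.9°) = 1/0.2436² = 16.85.
At 4.7°: sec²(4.7°) = 1/0.9966² = 1.007.
Ratio = 16.85/1.007 = cos²(4.7°)/cos²(75.9°) ≈ 16.7.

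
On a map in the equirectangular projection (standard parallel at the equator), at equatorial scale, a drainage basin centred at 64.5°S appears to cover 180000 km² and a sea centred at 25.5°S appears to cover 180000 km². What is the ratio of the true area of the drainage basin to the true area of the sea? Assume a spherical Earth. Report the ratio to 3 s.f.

0.477

Plate carrée has h = 1 and k = sec φ, giving areal scale sec φ; true area = (apparent area) · cos φ.
True area of drainage basin: 180000 × cos(64.5°) = 180000 × 0.4305 = 77490 km².
True area of sea: 180000 × cos(25.5°) = 180000 × 0.9026 = 162500 km².
Ratio = 77490 / 162500 ≈ 0.477.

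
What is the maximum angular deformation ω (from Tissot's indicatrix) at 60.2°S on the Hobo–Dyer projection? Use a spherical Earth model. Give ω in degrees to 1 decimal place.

51.7°

The Hobo–Dyer projection is cylindrical equal-area with φ₀ = 37.5°. For cylindrical equal-area with standard parallel φ₀, h = cos φ / cos φ₀ and k = cos φ₀ / cos φ, so h·k = 1.
At 60.2°: h = 0.6264, k = 1.596; principal scales a = 1.596, b = 0.6264.
sin(ω/2) = (a − b)/(a + b) = 0.9699/2.223 = 0.4364, so ω = 2 arcsin(0.4364) ≈ 51.7°.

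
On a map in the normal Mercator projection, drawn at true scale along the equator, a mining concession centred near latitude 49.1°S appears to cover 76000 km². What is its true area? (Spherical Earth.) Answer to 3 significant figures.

32600 km²

The Mercator projection is conformal; its linear scale factor is the same in every direction and equals sec φ = 1/cos φ.
Areal scale = k² = sec²φ = 1/cos²(49.1°) = 1/0.6547² = 2.333.
True area = apparent / (areal scale) = 76000 / 2.333 ≈ 32600 km².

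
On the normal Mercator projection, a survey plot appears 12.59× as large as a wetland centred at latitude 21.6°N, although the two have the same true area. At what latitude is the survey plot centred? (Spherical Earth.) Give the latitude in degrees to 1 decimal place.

For equal true areas on Mercator, apparent areas scale as sec²φ, so the ratio is cos²φ₂ / cos²φ₁.
cos²φ₂ / cos²φ₁ = 12.59  ⇒  cos φ₁ = cos 21.6° / √12.59 = 0.9298/3.548 = 0.2620.
φ₁ = arccos(0.2620) ≈ 74.8°.

74.8°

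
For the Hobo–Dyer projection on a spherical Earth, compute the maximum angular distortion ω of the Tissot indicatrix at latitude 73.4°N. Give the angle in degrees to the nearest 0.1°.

100.8°

Hobo–Dyer is a cylindrical equal-area projection with standard parallels at ±37.5°. Cylindrical equal-area (φ₀ = 37.5°): h = cos φ / cos 37.5° along meridians, k = cos 37.5° / cos φ along parallels; h·k = 1.
At 73.4°: h = 0.3601, k = 2.777; principal scales a = 2.777, b = 0.3601.
sin(ω/2) = (a − b)/(a + b) = 2.417/3.137 = 0.7704, so ω = 2 arcsin(0.7704) ≈ 100.8°.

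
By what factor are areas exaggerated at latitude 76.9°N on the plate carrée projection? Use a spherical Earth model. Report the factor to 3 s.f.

In the plate carrée (x = Rλ, y = Rφ), meridians are true-scale (h = 1) and parallels are stretched by k = sec φ.
Areal scale = h·k = 1 × sec φ; at 76.9°, h = 1.000, k = 4.412, so h·k = 4.412.

4.41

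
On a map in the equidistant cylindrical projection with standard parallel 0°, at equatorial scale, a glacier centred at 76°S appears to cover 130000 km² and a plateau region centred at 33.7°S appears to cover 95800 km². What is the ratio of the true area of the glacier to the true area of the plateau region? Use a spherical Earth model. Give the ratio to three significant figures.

On the plate carrée, areal scale = h·k = 1 × sec φ, so true area = apparent × cos φ.
True area of glacier: 130000 × cos(76°) = 130000 × 0.2419 = 31450 km².
True area of plateau region: 95800 × cos(33.7°) = 95800 × 0.8320 = 79700 km².
Ratio = 31450 / 79700 ≈ 0.395.

0.395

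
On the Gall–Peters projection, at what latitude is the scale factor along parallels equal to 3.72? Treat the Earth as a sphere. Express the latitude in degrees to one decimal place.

Gall–Peters is a cylindrical equal-area projection with standard parallels at ±45°. A cylindrical equal-area projection with standard parallel φ₀ has meridian scale h = cos φ / cos φ₀ and parallel scale k = cos φ₀ / cos φ (so areas are preserved, h·k = 1).
k = cos φ₀ / cos φ = 3.72  ⇒  cos φ = cos 45° / 3.72 = 0.1901.
φ = arccos(0.1901) ≈ 79.0°.

79.0°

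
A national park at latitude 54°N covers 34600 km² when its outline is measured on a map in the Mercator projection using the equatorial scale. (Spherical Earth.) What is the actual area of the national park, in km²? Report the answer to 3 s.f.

12000 km²

Mercator is conformal, so the point scale is isotropic: h = k = sec φ = 1/cos φ.
Areal scale = k² = sec²φ = 1/cos²(54°) = 1/0.5878² = 2.894.
True area = apparent / (areal scale) = 34600 / 2.894 ≈ 12000 km².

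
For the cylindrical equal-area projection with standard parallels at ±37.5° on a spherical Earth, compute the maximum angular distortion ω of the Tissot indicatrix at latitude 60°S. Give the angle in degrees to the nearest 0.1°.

51.1°

A cylindrical equal-area projection with standard parallel φ₀ has meridian scale h = cos φ / cos φ₀ and parallel scale k = cos φ₀ / cos φ (so areas are preserved, h·k = 1).
At 60°: h = 0.6302, k = 1.587; principal scales a = 1.587, b = 0.6302.
sin(ω/2) = (a − b)/(a + b) = 0.9565/2.217 = 0.4314, so ω = 2 arcsin(0.4314) ≈ 51.1°.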